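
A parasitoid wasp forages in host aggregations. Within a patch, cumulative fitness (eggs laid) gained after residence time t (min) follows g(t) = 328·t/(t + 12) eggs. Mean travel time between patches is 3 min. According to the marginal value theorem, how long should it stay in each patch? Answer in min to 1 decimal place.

6.0 min

Maximise g(t)/(T+t): set derivative to zero → g'(t)(T+t) = g(t).
g'(t) = 328·12/(t + 12)². Setting 328·12/(t+12)² = 328t/[(t+12)(3+t)] gives 12(3+t) = t(t+12), so t² = 12×3 = 36.
t* = √36 = 6 min.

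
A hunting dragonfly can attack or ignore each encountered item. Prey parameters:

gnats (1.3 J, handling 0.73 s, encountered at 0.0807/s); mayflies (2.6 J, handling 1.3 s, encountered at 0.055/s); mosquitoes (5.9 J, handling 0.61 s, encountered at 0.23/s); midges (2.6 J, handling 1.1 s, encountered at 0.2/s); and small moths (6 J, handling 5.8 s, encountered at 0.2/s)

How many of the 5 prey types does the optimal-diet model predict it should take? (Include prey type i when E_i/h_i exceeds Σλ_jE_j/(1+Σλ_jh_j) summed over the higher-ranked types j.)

Rank by E/h (J/s): mosquitoes 9.67, midges 2.36, mayflies 2, gnats 1.78, small moths 1.03. Include each in turn until the next type's E/h falls below the running intake rate.
Rate on top 1: 1.19. midges: 2.36 > 1.19 → include.
Rate on top 2: 1.38. mayflies: 2 > 1.38 → include.
Rate on top 3: 1.411. gnats: 1.78 > 1.411 → include.
Rate on top 4: 1.425. small moths: 1.03 < 1.425 → exclude; stop.
Optimal diet: mosquitoes, midges, mayflies, gnats — 4 of 5 types.

4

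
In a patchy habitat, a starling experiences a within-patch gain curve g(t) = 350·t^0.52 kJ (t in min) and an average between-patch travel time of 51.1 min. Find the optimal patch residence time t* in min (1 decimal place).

Maximise g(t)/(T+t): set derivative to zero → g'(t)(T+t) = g(t).
g'(t) = 0.52·350·t^-0.48. Setting 0.52·350·t^-0.48 = 350·t^0.52/(51.1+t) gives 0.52(51.1+t) = t, so 0.48·t = 0.52×51.1.
t* = 0.52×51.1/0.48 = 55.36 min.

55.4 min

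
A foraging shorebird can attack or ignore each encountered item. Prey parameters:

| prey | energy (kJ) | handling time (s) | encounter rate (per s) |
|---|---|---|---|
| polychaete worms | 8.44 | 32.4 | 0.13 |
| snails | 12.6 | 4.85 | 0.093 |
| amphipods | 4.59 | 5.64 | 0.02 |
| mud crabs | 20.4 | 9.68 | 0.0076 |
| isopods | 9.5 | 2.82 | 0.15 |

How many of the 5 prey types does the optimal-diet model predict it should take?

Profitabilities (E/h, kJ/s): isopods 3.37, snails 2.6, mud crabs 2.11, amphipods 0.814, polychaete worms 0.26. Add prey in this order while the next type's profitability exceeds the intake rate on those already taken.
Rate on top 1: 1.001. snails: 2.6 > 1.001 → include.
Rate on top 2: 1.386. mud crabs: 2.11 > 1.386 → include.
Rate on top 3: 1.413. amphipods: 0.814 < 1.413 → exclude; stop.
Optimal diet: isopods, snails, mud crabs — 3 of 5 types.

3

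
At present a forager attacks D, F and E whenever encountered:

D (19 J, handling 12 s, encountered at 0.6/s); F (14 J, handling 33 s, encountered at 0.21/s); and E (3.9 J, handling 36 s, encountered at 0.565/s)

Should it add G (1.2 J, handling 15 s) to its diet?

No

On D, F and E alone, R = ΣλE/(1+Σλh) = 16.54/35.47 = 0.4664 J/s.
G: E/h = 1.2/15 = 0.08 J/s.
0.08 < 0.4664, so adding G would lower the average — exclude it.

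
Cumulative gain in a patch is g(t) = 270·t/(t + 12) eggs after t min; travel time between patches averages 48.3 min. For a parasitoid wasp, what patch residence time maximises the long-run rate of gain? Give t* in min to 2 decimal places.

24.07 min

Maximise g(t)/(T+t): set derivative to zero → g'(t)(T+t) = g(t).
g'(t) = 270·12/(t + 12)². Setting 270·12/(t+12)² = 270t/[(t+12)(48.3+t)] gives 12(48.3+t) = t(t+12), so t² = 12×48.3 = 579.6.
t* = √579.6 = 24.07 min.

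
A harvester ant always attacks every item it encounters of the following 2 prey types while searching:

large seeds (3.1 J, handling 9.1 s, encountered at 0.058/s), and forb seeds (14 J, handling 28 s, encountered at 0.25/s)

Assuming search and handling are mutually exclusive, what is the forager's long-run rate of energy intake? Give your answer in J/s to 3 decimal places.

R = (0.058×3.1 + 0.25×14) / (1 + 0.058×9.1 + 0.25×28) = 3.68/8.528 = 0.4315 J/s.

0.432 J/s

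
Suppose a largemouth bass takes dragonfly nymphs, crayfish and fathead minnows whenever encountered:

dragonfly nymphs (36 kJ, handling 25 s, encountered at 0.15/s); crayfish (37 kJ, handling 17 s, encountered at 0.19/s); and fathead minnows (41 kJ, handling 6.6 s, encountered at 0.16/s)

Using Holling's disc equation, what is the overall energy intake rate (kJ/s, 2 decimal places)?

2.10 kJ/s

R = Σλ_iE_i / (1 + Σλ_ih_i)
Numerator: 0.15×36 + 0.19×37 + 0.16×41 = 18.99
Denominator: 1 + 0.15×25 + 0.19×17 + 0.16×6.6 = 9.036
R = 18.99/9.036 = 2.102 kJ/s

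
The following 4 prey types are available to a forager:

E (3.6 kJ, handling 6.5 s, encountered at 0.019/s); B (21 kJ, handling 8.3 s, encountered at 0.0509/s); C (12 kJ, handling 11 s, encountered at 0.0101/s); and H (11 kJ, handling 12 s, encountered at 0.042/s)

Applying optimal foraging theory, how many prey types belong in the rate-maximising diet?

3

Profitabilities (E/h, kJ/s): B 2.53, C 1.09, H 0.917, E 0.554. Add prey in this order while the next type's profitability exceeds the intake rate on those already taken.
Rate on top 1: 0.7514. C: 1.09 > 0.7514 → include.
Rate on top 2: 0.776. H: 0.917 > 0.776 → include.
Rate on top 3: 0.8108. E: 0.554 < 0.8108 → exclude; stop.
Optimal diet: B, C, H — 3 of 4 types.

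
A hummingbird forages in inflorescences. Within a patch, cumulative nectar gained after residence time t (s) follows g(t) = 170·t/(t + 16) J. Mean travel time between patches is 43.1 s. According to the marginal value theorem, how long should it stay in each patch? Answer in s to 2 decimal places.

By the marginal value theorem, leave when the instantaneous gain rate g'(t) equals the habitat-wide average g(t)/(T + t).
g'(t) = 170·16/(t + 16)². Setting 170·16/(t+16)² = 170t/[(t+16)(43.1+t)] gives 16(43.1+t) = t(t+16), so t² = 16×43.1 = 689.6.
t* = √689.6 = 26.26 s.

26.26 s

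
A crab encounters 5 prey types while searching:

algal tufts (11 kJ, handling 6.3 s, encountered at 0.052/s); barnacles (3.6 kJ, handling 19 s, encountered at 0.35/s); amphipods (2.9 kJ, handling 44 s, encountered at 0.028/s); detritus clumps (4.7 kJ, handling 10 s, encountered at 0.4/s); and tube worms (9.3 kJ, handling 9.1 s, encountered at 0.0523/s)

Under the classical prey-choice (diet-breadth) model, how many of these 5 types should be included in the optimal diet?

2

E/h in descending order: algal tufts 1.75, tube worms 1.02, detritus clumps 0.47, barnacles 0.189, amphipods 0.0659 kJ/s. The optimal diet is the largest prefix of this list for which every included type satisfies E_i/h_i > R on the types above it.
Rate on top 1: 0.4309. tube worms: 1.02 > 0.4309 → include.
Rate on top 2: 0.5868. detritus clumps: 0.47 < 0.5868 → exclude; stop.
Optimal diet: algal tufts, tube worms — 2 of 5 types.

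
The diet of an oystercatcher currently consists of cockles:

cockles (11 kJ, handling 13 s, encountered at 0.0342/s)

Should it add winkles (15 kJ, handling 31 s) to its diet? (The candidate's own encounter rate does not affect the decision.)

On cockles alone, R = ΣλE/(1+Σλh) = 0.3762/1.445 = 0.2604 kJ/s.
Profitability of winkles: 15/31 = 0.4839 kJ/s.
Since 0.4839 > R, including winkles increases the long-run rate.

Yes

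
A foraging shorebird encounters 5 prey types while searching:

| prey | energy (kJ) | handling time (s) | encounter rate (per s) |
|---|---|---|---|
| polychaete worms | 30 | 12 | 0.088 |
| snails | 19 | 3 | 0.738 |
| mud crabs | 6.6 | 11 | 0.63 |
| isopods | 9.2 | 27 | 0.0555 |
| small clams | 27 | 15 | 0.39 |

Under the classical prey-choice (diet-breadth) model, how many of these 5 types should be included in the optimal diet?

1

Profitabilities (E/h, kJ/s): snails 6.33, polychaete worms 2.5, small clams 1.8, mud crabs 0.6, isopods 0.341. Add prey in this order while the next type's profitability exceeds the intake rate on those already taken.
Rate on top 1: 4.363. polychaete worms: 2.5 < 4.363 → exclude; stop.
Optimal diet: snails — 1 of 5 types.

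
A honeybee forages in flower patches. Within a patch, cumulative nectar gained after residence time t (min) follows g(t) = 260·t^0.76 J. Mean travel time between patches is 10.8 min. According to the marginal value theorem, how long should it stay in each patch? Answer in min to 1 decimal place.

By the marginal value theorem, leave when the instantaneous gain rate g'(t) equals the habitat-wide average g(t)/(T + t).
g'(t) = 0.76·260·t^-0.24. Setting 0.76·260·t^-0.24 = 260·t^0.76/(10.8+t) gives 0.76(10.8+t) = t, so 0.24·t = 0.76×10.8.
t* = 0.76×10.8/0.24 = 34.2 min.

34.2 min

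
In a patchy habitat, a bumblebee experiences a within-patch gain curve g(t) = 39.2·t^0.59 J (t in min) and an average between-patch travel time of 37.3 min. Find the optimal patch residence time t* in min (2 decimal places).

Optimal t* satisfies g'(t*) = g(t*)/(T + t*).
g'(t) = 0.59·39.2·t^-0.41. Setting 0.59·39.2·t^-0.41 = 39.2·t^0.59/(37.3+t) gives 0.59(37.3+t) = t, so 0.41·t = 0.59×37.3.
t* = 0.59×37.3/0.41 = 53.68 min.

53.68 min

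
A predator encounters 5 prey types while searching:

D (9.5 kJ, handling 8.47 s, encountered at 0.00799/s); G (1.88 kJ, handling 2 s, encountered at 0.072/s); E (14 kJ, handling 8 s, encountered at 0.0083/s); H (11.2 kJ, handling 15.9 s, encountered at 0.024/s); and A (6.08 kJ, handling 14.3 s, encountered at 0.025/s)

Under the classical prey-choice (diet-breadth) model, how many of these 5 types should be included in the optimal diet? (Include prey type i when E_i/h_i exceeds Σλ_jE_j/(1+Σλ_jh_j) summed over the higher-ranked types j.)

E/h in descending order: E 1.75, D 1.12, G 0.94, H 0.704, A 0.425 kJ/s. The optimal diet is the largest prefix of this list for which every included type satisfies E_i/h_i > R on the types above it.
Rate on top 1: 0.109. D: 1.12 > 0.109 → include.
Rate on top 2: 0.1694. G: 0.94 > 0.1694 → include.
Rate on top 3: 0.2562. H: 0.704 > 0.2562 → include.
Rate on top 4: 0.3593. A: 0.425 > 0.3593 → include.
Optimal diet: E, D, G, H, A — 5 of 5 types.

5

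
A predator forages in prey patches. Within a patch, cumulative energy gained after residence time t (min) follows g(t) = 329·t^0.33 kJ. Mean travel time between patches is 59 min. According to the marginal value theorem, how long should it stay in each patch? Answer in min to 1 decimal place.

By the marginal value theorem, leave when the instantaneous gain rate g'(t) equals the habitat-wide average g(t)/(T + t).
g'(t) = 0.33·329·t^-0.67. Setting 0.33·329·t^-0.67 = 329·t^0.33/(59+t) gives 0.33(59+t) = t, so 0.67·t = 0.33×59.
t* = 0.33×59/0.67 = 29.06 min.

29.1 min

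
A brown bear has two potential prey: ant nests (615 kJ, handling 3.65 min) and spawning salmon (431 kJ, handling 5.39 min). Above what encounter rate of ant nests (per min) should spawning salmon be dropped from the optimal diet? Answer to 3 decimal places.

0.247 per min

Drop spawning salmon once their profitability E₂/h₂ falls below the rate achievable on ant nests alone: E₂/h₂ = λE₁/(1 + λh₁).
Solve for λ: λE₁h₂ = E₂(1 + λh₁) → λ(E₁h₂ − E₂h₁) = E₂ → λ = E₂/(E₁h₂ − E₂h₁).
λ = 431/(615×5.39 − 431×3.65) = 431/1742 = 0.2475 per min.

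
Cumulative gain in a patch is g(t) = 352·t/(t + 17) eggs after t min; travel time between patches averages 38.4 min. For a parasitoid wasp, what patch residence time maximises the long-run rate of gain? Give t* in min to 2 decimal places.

25.55 min

By the marginal value theorem, leave when the instantaneous gain rate g'(t) equals the habitat-wide average g(t)/(T + t).
g'(t) = 352·17/(t + 17)². Setting 352·17/(t+17)² = 352t/[(t+17)(38.4+t)] gives 17(38.4+t) = t(t+17), so t² = 17×38.4 = 652.8.
t* = √652.8 = 25.55 min.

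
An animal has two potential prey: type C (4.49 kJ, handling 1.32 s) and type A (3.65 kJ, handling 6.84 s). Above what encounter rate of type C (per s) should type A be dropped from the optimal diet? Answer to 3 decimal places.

Drop type A once their profitability E₂/h₂ falls below the rate achievable on type C alone: E₂/h₂ = λE₁/(1 + λh₁).
Solve for λ: λE₁h₂ = E₂(1 + λh₁) → λ(E₁h₂ − E₂h₁) = E₂ → λ = E₂/(E₁h₂ − E₂h₁).
λ = 3.65/(4.49×6.84 − 3.65×1.32) = 3.65/25.89 = 0.141 per s.

0.141 per s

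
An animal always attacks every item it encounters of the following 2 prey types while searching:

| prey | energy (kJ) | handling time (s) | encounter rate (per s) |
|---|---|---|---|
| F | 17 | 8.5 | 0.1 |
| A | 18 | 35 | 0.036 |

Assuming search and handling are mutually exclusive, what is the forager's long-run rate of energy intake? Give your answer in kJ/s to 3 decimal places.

Energy encountered per unit search time: 0.1×17 + 0.036×18 = 2.348 kJ/s.
Handling time per unit search time: 0.1×8.5 + 0.036×35 = 2.11.
Rate = 2.348/(1 + 2.11) = 0.755 kJ/s.

0.755 kJ/s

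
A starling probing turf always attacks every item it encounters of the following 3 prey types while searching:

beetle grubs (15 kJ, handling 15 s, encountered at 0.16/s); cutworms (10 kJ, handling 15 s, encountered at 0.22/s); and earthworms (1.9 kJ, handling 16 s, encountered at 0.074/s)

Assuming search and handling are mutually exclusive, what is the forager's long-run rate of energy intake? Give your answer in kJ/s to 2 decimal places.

0.60 kJ/s

R = Σλ_iE_i / (1 + Σλ_ih_i)
Numerator: 0.16×15 + 0.22×10 + 0.074×1.9 = 4.741
Denominator: 1 + 0.16×15 + 0.22×15 + 0.074×16 = 7.884
R = 4.741/7.884 = 0.6013 kJ/s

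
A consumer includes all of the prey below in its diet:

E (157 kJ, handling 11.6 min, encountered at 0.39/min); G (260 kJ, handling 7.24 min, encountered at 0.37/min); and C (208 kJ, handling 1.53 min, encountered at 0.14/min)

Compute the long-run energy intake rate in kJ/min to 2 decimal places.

22.16 kJ/min

R = Σλ_iE_i / (1 + Σλ_ih_i)
Numerator: 0.39×157 + 0.37×260 + 0.14×208 = 186.6
Denominator: 1 + 0.39×11.6 + 0.37×7.24 + 0.14×1.53 = 8.417
R = 186.6/8.417 = 22.16 kJ/min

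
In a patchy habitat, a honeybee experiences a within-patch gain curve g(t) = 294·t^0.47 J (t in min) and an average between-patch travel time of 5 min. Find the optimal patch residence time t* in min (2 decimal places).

By the marginal value theorem, leave when the instantaneous gain rate g'(t) equals the habitat-wide average g(t)/(T + t).
g'(t) = 0.47·294·t^-0.53. Setting 0.47·294·t^-0.53 = 294·t^0.47/(5+t) gives 0.47(5+t) = t, so 0.53·t = 0.47×5.
t* = 0.47×5/0.53 = 4.434 min.

4.43 min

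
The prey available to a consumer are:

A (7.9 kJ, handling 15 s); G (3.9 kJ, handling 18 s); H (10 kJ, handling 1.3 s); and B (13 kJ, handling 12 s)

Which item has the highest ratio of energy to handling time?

Profitability E/h (kJ/s): A = 7.9/15 = 0.527, G = 3.9/18 = 0.217, H = 10/1.3 = 7.69, B = 13/12 = 1.08.
Ranked: H > B > A > G.

H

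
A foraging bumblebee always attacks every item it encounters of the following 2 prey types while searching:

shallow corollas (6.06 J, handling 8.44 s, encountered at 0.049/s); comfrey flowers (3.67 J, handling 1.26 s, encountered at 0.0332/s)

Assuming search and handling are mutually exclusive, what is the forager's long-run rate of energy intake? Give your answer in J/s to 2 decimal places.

R = (0.049×6.06 + 0.0332×3.67) / (1 + 0.049×8.44 + 0.0332×1.26) = 0.4188/1.455 = 0.2877 J/s.

0.29 J/s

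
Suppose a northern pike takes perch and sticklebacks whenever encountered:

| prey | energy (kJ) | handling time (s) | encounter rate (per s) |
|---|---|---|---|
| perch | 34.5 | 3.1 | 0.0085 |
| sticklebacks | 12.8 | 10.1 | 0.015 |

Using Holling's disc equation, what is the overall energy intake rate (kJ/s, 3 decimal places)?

0.412 kJ/s

R = (0.0085×34.5 + 0.015×12.8) / (1 + 0.0085×3.1 + 0.015×10.1) = 0.4853/1.178 = 0.412 kJ/s.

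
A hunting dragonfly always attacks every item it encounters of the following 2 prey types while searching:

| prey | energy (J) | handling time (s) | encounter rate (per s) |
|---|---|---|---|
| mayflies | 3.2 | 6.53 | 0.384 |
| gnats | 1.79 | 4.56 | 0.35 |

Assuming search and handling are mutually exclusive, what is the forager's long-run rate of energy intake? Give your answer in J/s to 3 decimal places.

Energy encountered per unit search time: 0.384×3.2 + 0.35×1.79 = 1.855 J/s.
Handling time per unit search time: 0.384×6.53 + 0.35×4.56 = 4.104.
Rate = 1.855/(1 + 4.104) = 0.3635 J/s.

0.364 J/s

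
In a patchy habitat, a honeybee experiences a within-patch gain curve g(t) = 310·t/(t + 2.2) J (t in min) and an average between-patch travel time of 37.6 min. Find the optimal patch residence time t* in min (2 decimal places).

9.10 min

By the marginal value theorem, leave when the instantaneous gain rate g'(t) equals the habitat-wide average g(t)/(T + t).
g'(t) = 310·2.2/(t + 2.2)². Setting 310·2.2/(t+2.2)² = 310t/[(t+2.2)(37.6+t)] gives 2.2(37.6+t) = t(t+2.2), so t² = 2.2×37.6 = 82.72.
t* = √82.72 = 9.095 min.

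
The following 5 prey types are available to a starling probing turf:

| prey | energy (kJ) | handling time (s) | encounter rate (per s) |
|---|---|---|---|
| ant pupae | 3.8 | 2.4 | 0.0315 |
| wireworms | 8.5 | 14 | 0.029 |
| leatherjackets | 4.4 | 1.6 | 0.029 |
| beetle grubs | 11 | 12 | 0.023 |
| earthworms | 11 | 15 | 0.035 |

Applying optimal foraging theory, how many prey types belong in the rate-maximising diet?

5

E/h in descending order: leatherjackets 2.75, ant pupae 1.58, beetle grubs 0.917, earthworms 0.733, wireworms 0.607 kJ/s. The optimal diet is the largest prefix of this list for which every included type satisfies E_i/h_i > R on the types above it.
Rate on top 1: 0.1219. ant pupae: 1.58 > 0.1219 → include.
Rate on top 2: 0.2204. beetle grubs: 0.917 > 0.2204 → include.
Rate on top 3: 0.3579. earthworms: 0.733 > 0.3579 → include.
Rate on top 4: 0.4604. wireworms: 0.607 > 0.4604 → include.
Optimal diet: leatherjackets, ant pupae, beetle grubs, earthworms, wireworms — 5 of 5 types.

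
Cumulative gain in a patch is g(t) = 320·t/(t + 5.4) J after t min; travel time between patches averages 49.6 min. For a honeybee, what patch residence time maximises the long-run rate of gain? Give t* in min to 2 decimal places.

16.37 min

Maximise g(t)/(T+t): set derivative to zero → g'(t)(T+t) = g(t).
g'(t) = 320·5.4/(t + 5.4)². Setting 320·5.4/(t+5.4)² = 320t/[(t+5.4)(49.6+t)] gives 5.4(49.6+t) = t(t+5.4), so t² = 5.4×49.6 = 267.8.
t* = √267.8 = 16.37 min.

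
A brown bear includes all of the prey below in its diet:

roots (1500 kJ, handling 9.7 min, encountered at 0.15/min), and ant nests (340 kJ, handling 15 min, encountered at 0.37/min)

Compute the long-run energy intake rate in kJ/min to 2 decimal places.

Energy encountered per unit search time: 0.15×1500 + 0.37×340 = 350.8 kJ/min.
Handling time per unit search time: 0.15×9.7 + 0.37×15 = 7.005.
Rate = 350.8/(1 + 7.005) = 43.82 kJ/min.

43.82 kJ/min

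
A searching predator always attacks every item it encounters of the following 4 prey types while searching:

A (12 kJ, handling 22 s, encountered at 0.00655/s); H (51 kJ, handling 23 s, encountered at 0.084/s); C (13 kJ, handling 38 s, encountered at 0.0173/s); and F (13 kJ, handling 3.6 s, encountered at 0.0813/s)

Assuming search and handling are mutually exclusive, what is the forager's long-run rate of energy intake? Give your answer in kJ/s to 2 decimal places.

1.40 kJ/s

R = Σλ_iE_i / (1 + Σλ_ih_i)
Numerator: 0.00655×12 + 0.084×51 + 0.0173×13 + 0.0813×13 = 5.644
Denominator: 1 + 0.00655×22 + 0.084×23 + 0.0173×38 + 0.0813×3.6 = 4.026
R = 5.644/4.026 = 1.402 kJ/s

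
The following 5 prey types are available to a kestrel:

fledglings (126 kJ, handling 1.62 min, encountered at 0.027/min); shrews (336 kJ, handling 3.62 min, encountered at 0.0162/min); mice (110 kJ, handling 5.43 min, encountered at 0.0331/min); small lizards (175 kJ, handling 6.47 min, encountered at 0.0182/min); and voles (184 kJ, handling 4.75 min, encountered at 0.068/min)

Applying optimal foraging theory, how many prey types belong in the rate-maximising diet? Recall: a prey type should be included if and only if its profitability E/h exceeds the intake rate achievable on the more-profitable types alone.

Rank by E/h (kJ/min): shrews 92.8, fledglings 77.8, voles 38.7, small lizards 27, mice 20.3. Include each in turn until the next type's E/h falls below the running intake rate.
Rate on top 1: 5.142. fledglings: 77.8 > 5.142 → include.
Rate on top 2: 8.024. voles: 38.7 > 8.024 → include.
Rate on top 3: 14.98. small lizards: 27 > 14.98 → include.
Rate on top 4: 15.9. mice: 20.3 > 15.9 → include.
Optimal diet: shrews, fledglings, voles, small lizards, mice — 5 of 5 types.

5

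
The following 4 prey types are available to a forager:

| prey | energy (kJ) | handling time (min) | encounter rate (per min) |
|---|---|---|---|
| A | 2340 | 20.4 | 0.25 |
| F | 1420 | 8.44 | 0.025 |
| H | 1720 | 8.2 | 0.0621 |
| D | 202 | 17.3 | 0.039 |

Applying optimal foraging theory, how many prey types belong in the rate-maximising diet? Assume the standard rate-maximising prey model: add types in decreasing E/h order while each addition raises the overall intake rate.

Profitabilities (E/h, kJ/min): H 210, F 168, A 115, D 11.7. Add prey in this order while the next type's profitability exceeds the intake rate on those already taken.
Rate on top 1: 70.77. F: 168 > 70.77 → include.
Rate on top 2: 82.73. A: 115 > 82.73 → include.
Rate on top 3: 106.6. D: 11.7 < 106.6 → exclude; stop.
Optimal diet: H, F, A — 3 of 4 types.

3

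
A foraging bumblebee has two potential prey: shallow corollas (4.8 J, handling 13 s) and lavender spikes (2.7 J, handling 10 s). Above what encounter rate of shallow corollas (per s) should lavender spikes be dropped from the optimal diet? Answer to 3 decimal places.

0.209 per s

At the threshold, the rate on shallow corollas alone equals the profitability of lavender spikes: λ·4.8/(1 + λ·13) = 2.7/10 = 0.27.
Rearranging, λ(4.8 − 0.27×13) = 0.27, so λ = 0.27/1.29 = 0.2093 per s.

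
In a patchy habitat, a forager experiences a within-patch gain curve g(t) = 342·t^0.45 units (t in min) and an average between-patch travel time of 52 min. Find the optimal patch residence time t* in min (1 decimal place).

42.5 min

Optimal t* satisfies g'(t*) = g(t*)/(T + t*).
g'(t) = 0.45·342·t^-0.55. Setting 0.45·342·t^-0.55 = 342·t^0.45/(52+t) gives 0.45(52+t) = t, so 0.55·t = 0.45×52.
t* = 0.45×52/0.55 = 42.55 min.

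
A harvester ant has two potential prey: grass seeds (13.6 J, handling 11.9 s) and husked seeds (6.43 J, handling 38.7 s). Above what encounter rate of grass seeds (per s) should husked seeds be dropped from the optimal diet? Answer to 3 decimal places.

The zero-one rule: include husked seeds iff E₂/h₂ > λE₁/(1+λh₁). Equality gives the switch point.
λE₁h₂ = E₂ + λE₂h₁ ⇒ λ = E₂/(E₁h₂ − E₂h₁) = 6.43/(526.3 − 76.52) = 0.0143 per s.

0.014 per s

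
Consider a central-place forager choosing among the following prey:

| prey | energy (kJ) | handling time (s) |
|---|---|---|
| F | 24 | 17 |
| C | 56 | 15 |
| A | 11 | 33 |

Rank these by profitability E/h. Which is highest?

In descending order of E/h:
C: 56/15 = 3.73 kJ/s
F: 24/17 = 1.41 kJ/s
A: 11/33 = 0.333 kJ/s

C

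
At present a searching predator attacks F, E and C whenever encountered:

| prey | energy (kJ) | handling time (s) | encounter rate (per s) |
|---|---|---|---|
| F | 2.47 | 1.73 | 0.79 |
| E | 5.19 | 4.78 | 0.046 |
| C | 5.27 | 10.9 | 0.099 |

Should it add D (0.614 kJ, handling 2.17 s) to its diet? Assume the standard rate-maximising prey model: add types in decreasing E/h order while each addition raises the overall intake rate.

On F, E and C alone, R = ΣλE/(1+Σλh) = 2.712/3.666 = 0.7398 kJ/s.
Profitability of D: 0.614/2.17 = 0.2829 kJ/s.
Since 0.2829 < R, time spent handling D is better spent searching.

No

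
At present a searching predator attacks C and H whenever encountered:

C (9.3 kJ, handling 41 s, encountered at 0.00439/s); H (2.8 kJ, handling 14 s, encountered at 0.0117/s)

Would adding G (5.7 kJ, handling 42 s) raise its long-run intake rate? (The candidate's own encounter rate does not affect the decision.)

On C and H alone, R = ΣλE/(1+Σλh) = 0.07359/1.344 = 0.05476 kJ/s.
Profitability of G: 5.7/42 = 0.1357 kJ/s.
Since 0.1357 > R, including G increases the long-run rate.

Yes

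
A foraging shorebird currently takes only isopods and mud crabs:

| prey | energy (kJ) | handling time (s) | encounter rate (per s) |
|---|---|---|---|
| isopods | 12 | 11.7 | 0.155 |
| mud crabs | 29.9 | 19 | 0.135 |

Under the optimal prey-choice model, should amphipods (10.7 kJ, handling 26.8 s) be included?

No

On isopods and mud crabs alone, R = ΣλE/(1+Σλh) = 5.896/5.379 = 1.096 kJ/s.
Profitability of amphipods: 10.7/26.8 = 0.3993 kJ/s.
Since 0.3993 < R, time spent handling amphipods is better spent searching.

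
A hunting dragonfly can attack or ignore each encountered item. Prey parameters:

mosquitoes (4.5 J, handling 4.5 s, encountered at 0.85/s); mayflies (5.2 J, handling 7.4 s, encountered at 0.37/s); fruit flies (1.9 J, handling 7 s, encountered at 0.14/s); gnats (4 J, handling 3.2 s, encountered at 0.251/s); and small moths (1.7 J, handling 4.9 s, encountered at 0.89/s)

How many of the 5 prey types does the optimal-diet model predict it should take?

2

E/h in descending order: gnats 1.25, mosquitoes 1, mayflies 0.703, small moths 0.347, fruit flies 0.271 J/s. The optimal diet is the largest prefix of this list for which every included type satisfies E_i/h_i > R on the types above it.
Rate on top 1: 0.5568. mosquitoes: 1 > 0.5568 → include.
Rate on top 2: 0.858. mayflies: 0.703 < 0.858 → exclude; stop.
Optimal diet: gnats, mosquitoes — 2 of 5 types.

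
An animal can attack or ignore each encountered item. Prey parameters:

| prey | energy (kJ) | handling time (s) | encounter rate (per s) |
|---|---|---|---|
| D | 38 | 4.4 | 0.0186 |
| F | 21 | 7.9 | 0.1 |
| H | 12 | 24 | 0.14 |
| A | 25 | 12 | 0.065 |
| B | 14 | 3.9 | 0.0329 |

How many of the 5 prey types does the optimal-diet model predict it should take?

4

Rank by E/h (kJ/s): D 8.64, B 3.59, F 2.66, A 2.08, H 0.5. Include each in turn until the next type's E/h falls below the running intake rate.
Rate on top 1: 0.6533. B: 3.59 > 0.6533 → include.
Rate on top 2: 0.9647. F: 2.66 > 0.9647 → include.
Rate on top 3: 1.634. A: 2.08 > 1.634 → include.
Rate on top 4: 1.76. H: 0.5 < 1.76 → exclude; stop.
Optimal diet: D, B, F, A — 4 of 5 types.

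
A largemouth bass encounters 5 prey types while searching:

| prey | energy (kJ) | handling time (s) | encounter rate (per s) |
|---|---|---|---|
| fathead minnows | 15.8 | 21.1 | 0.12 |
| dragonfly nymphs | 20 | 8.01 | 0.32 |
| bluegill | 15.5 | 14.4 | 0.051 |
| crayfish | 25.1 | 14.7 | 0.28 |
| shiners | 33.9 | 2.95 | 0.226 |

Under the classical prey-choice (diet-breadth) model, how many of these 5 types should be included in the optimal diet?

E/h in descending order: shiners 11.5, dragonfly nymphs 2.5, crayfish 1.71, bluegill 1.08, fathead minnows 0.749 kJ/s. The optimal diet is the largest prefix of this list for which every included type satisfies E_i/h_i > R on the types above it.
Rate on top 1: 4.597. dragonfly nymphs: 2.5 < 4.597 → exclude; stop.
Optimal diet: shiners — 1 of 5 types.

1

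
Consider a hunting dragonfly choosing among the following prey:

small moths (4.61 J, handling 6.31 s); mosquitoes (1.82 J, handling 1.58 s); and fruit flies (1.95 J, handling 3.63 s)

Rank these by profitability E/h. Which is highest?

mosquitoes

In descending order of E/h:
mosquitoes: 1.82/1.58 = 1.15 J/s
small moths: 4.61/6.31 = 0.731 J/s
fruit flies: 1.95/3.63 = 0.537 J/s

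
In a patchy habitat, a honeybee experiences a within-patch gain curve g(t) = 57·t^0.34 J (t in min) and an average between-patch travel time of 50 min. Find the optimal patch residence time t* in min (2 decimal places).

25.76 min

Optimal t* satisfies g'(t*) = g(t*)/(T + t*).
g'(t) = 0.34·57·t^-0.66. Setting 0.34·57·t^-0.66 = 57·t^0.34/(50+t) gives 0.34(50+t) = t, so 0.66·t = 0.34×50.
t* = 0.34×50/0.66 = 25.76 min.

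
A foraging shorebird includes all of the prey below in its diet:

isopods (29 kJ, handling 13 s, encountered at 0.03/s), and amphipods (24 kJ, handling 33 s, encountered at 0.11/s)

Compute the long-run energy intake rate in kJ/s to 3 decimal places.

Energy encountered per unit search time: 0.03×29 + 0.11×24 = 3.51 kJ/s.
Handling time per unit search time: 0.03×13 + 0.11×33 = 4.02.
Rate = 3.51/(1 + 4.02) = 0.6992 kJ/s.

0.699 kJ/s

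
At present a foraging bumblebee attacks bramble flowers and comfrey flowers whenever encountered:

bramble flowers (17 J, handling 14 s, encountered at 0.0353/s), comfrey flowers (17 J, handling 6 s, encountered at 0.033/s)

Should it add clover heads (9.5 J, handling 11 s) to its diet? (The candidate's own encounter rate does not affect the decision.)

On bramble flowers and comfrey flowers alone, R = ΣλE/(1+Σλh) = 1.161/1.692 = 0.6861 J/s.
clover heads: E/h = 9.5/11 = 0.8636 J/s.
0.8636 > 0.6861, so adding clover heads raises the average — include it.

Yes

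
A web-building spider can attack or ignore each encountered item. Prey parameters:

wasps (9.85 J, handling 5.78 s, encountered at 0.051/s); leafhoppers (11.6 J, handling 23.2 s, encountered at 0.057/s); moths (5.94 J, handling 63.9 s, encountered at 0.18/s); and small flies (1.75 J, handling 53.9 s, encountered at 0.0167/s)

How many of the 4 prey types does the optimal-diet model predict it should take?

2

Profitabilities (E/h, J/s): wasps 1.7, leafhoppers 0.5, moths 0.093, small flies 0.0325. Add prey in this order while the next type's profitability exceeds the intake rate on those already taken.
Rate on top 1: 0.388. leafhoppers: 0.5 > 0.388 → include.
Rate on top 2: 0.4446. moths: 0.093 < 0.4446 → exclude; stop.
Optimal diet: wasps, leafhoppers — 2 of 4 types.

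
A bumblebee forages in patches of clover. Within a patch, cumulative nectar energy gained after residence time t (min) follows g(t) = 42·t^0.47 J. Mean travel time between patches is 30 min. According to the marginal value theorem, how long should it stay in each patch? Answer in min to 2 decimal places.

26.60 min

Maximise g(t)/(T+t): set derivative to zero → g'(t)(T+t) = g(t).
g'(t) = 0.47·42·t^-0.53. Setting 0.47·42·t^-0.53 = 42·t^0.47/(30+t) gives 0.47(30+t) = t, so 0.53·t = 0.47×30.
t* = 0.47×30/0.53 = 26.6 min.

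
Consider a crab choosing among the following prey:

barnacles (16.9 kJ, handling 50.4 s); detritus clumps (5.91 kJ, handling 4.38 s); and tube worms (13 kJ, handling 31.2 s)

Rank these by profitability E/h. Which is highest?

detritus clumps

In descending order of E/h:
detritus clumps: 5.91/4.38 = 1.35 kJ/s
tube worms: 13/31.2 = 0.417 kJ/s
barnacles: 16.9/50.4 = 0.335 kJ/s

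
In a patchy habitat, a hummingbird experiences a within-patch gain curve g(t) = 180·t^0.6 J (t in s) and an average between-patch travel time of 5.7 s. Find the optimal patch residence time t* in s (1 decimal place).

By the marginal value theorem, leave when the instantaneous gain rate g'(t) equals the habitat-wide average g(t)/(T + t).
g'(t) = 0.6·180·t^-0.4. Setting 0.6·180·t^-0.4 = 180·t^0.6/(5.7+t) gives 0.6(5.7+t) = t, so 0.40·t = 0.6×5.7.
t* = 0.6×5.7/0.40 = 8.55 s.

8.5 s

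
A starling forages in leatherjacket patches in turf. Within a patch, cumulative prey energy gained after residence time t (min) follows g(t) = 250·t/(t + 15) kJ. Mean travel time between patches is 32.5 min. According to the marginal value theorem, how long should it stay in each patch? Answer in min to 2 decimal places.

22.08 min

Optimal t* satisfies g'(t*) = g(t*)/(T + t*).
g'(t) = 250·15/(t + 15)². Setting 250·15/(t+15)² = 250t/[(t+15)(32.5+t)] gives 15(32.5+t) = t(t+15), so t² = 15×32.5 = 487.5.
t* = √487.5 = 22.08 min.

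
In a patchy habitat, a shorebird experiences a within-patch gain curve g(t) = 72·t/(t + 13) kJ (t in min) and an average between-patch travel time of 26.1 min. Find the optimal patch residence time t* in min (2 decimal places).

By the marginal value theorem, leave when the instantaneous gain rate g'(t) equals the habitat-wide average g(t)/(T + t).
g'(t) = 72·13/(t + 13)². Setting 72·13/(t+13)² = 72t/[(t+13)(26.1+t)] gives 13(26.1+t) = t(t+13), so t² = 13×26.1 = 339.3.
t* = √339.3 = 18.42 min.

18.42 min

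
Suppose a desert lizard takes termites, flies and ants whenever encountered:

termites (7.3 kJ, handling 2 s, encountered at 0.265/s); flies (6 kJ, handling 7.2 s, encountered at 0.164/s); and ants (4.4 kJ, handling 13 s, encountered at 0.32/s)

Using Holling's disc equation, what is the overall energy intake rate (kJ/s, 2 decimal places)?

0.63 kJ/s

Energy encountered per unit search time: 0.265×7.3 + 0.164×6 + 0.32×4.4 = 4.327 kJ/s.
Handling time per unit search time: 0.265×2 + 0.164×7.2 + 0.32×13 = 5.871.
Rate = 4.327/(1 + 5.871) = 0.6297 kJ/s.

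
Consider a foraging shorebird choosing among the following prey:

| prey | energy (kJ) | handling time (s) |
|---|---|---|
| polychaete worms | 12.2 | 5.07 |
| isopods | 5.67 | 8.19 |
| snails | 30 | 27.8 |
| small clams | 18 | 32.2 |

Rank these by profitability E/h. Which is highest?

polychaete worms

Profitability E/h (kJ/s): polychaete worms = 12.2/5.07 = 2.41, isopods = 5.67/8.19 = 0.692, snails = 30/27.8 = 1.08, small clams = 18/32.2 = 0.559.
Ranked: polychaete worms > snails > isopods > small clams.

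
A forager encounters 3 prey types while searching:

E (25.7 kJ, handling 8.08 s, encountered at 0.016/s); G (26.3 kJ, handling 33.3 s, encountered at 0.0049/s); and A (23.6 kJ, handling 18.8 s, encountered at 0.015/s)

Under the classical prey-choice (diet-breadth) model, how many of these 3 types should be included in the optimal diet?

Profitabilities (E/h, kJ/s): E 3.18, A 1.26, G 0.79. Add prey in this order while the next type's profitability exceeds the intake rate on those already taken.
Rate on top 1: 0.3641. A: 1.26 > 0.3641 → include.
Rate on top 2: 0.5422. G: 0.79 > 0.5422 → include.
Optimal diet: E, A, G — 3 of 3 types.

3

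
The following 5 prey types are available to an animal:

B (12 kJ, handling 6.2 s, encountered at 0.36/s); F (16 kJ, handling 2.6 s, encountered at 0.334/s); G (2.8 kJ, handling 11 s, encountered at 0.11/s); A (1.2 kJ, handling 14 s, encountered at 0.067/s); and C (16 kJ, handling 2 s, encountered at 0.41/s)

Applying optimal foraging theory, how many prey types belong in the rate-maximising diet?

Profitabilities (E/h, kJ/s): C 8, F 6.15, B 1.94, G 0.255, A 0.0857. Add prey in this order while the next type's profitability exceeds the intake rate on those already taken.
Rate on top 1: 3.604. F: 6.15 > 3.604 → include.
Rate on top 2: 4.428. B: 1.94 < 4.428 → exclude; stop.
Optimal diet: C, F — 2 of 5 types.

2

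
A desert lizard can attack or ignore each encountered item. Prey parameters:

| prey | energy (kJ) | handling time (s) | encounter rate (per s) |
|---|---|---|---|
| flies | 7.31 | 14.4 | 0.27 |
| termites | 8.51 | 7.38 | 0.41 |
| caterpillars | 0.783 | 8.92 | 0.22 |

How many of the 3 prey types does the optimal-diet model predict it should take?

1

E/h in descending order: termites 1.15, flies 0.508, caterpillars 0.0878 kJ/s. The optimal diet is the largest prefix of this list for which every included type satisfies E_i/h_i > R on the types above it.
Rate on top 1: 0.8667. flies: 0.508 < 0.8667 → exclude; stop.
Optimal diet: termites — 1 of 3 types.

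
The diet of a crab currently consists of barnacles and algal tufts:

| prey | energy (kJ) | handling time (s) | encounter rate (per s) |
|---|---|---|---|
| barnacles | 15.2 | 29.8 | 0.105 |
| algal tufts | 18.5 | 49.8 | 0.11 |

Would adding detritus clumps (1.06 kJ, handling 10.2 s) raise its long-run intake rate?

Intake rate on the current diet: R = (0.105×15.2 + 0.11×18.5) / (1 + 0.105×29.8 + 0.11×49.8) = 3.631/9.607 = 0.378 kJ/s.
detritus clumps: E/h = 1.06/10.2 = 0.1039 kJ/s.
0.1039 < 0.378, so adding detritus clumps would lower the average — exclude it.

No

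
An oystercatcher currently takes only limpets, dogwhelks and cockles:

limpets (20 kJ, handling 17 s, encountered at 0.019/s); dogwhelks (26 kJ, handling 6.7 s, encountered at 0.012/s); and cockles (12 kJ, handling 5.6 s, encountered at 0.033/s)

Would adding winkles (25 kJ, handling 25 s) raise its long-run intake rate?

On limpets, dogwhelks and cockles alone, R = ΣλE/(1+Σλh) = 1.088/1.588 = 0.6851 kJ/s.
Profitability of winkles: 25/25 = 1 kJ/s.
1 > 0.6851, so adding winkles raises the average — include it.

Yes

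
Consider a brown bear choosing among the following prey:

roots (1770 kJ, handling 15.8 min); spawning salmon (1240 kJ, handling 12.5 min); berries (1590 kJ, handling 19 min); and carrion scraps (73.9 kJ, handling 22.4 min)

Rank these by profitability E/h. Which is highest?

Profitability E/h (kJ/min): roots = 1770/15.8 = 112, spawning salmon = 1240/12.5 = 99.2, berries = 1590/19 = 83.7, carrion scraps = 73.9/22.4 = 3.3.
Ranked: roots > spawning salmon > berries > carrion scraps.

roots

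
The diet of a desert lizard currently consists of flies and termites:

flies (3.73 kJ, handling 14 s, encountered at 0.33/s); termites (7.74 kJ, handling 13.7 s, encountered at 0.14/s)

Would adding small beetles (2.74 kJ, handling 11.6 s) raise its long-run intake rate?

Current rate: (0.33×3.73 + 0.14×7.74)/(1 + 0.33×14 + 0.14×13.7) = 0.307 kJ/s.
small beetles: E/h = 2.74/11.6 = 0.2362 kJ/s.
0.2362 < 0.307, so adding small beetles would lower the average — exclude it.

No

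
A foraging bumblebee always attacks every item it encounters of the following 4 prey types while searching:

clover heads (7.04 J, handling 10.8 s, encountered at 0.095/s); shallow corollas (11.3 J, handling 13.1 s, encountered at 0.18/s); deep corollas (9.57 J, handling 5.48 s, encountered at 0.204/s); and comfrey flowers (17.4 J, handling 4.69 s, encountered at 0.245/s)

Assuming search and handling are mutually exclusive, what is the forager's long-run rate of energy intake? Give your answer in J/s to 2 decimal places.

Energy encountered per unit search time: 0.095×7.04 + 0.18×11.3 + 0.204×9.57 + 0.245×17.4 = 8.918 J/s.
Handling time per unit search time: 0.095×10.8 + 0.18×13.1 + 0.204×5.48 + 0.245×4.69 = 5.651.
Rate = 8.918/(1 + 5.651) = 1.341 J/s.

1.34 J/s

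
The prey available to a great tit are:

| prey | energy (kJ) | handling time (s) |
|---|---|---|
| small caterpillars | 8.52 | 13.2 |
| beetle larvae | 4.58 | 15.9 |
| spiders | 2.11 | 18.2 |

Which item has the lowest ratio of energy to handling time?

In descending order of E/h:
small caterpillars: 8.52/13.2 = 0.645 kJ/s
beetle larvae: 4.58/15.9 = 0.288 kJ/s
spiders: 2.11/18.2 = 0.116 kJ/s

spiders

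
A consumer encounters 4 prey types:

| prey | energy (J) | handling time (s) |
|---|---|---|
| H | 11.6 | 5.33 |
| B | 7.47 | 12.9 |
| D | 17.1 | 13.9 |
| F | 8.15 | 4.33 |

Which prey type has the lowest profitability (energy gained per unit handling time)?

B

In descending order of E/h:
H: 11.6/5.33 = 2.18 J/s
F: 8.15/4.33 = 1.88 J/s
D: 17.1/13.9 = 1.23 J/s
B: 7.47/12.9 = 0.579 J/s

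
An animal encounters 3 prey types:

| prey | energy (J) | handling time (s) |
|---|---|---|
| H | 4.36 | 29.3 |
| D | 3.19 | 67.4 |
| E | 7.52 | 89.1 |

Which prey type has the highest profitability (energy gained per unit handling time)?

H

Profitability E/h (J/s): H = 4.36/29.3 = 0.149, D = 3.19/67.4 = 0.0473, E = 7.52/89.1 = 0.0844.
Ranked: H > E > D.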